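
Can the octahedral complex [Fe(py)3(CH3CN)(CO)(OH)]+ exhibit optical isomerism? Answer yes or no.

yes

An octahedron has six vertices in three trans pairs; every non-trans pair is cis.
Systematic placement gives 4 geometric isomers: py mer (3 arrangements); py fac (chiral).
One of these lacks any improper symmetry element and so occurs as an enantiomeric pair, giving 4 + 1 = 5 stereoisomers in total.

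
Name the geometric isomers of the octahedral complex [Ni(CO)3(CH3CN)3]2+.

The six octahedral sites form three mutually perpendicular trans pairs.
There are 2 geometric isomers: CO mer; CO fac.

fac and mer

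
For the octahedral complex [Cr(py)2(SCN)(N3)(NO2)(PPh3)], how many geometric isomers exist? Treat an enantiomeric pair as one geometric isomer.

9

Exhaustive case analysis gives 9 geometric isomers.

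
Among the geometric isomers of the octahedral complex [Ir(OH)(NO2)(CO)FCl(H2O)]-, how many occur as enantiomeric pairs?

15

Systematic enumeration (placing each ligand type in turn and discarding arrangements equivalent by rotation or reflection) gives 15 geometric isomers.
Of these, 15 lack any improper symmetry element and so occur as enantiomeric pairs, giving 15 + 15 = 30 stereoisomers in total.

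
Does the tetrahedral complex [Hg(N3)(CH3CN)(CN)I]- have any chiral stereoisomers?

In a tetrahedral complex all four positions are equivalent and every pair of ligands is adjacent — there is no cis/trans distinction.
Only one geometric arrangement is possible; it has no improper symmetry element, so it exists as a pair of enantiomers (2 stereoisomers).

yes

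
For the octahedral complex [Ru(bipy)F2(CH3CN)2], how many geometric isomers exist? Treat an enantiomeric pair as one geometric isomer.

3

In an octahedral complex each vertex has one trans partner and four cis neighbours.
Each bipy is bidentate and must span two cis positions.
The distinct arrangements are (3 in all): F cis, CH3CN trans; F cis, CH3CN cis (chiral); F trans, CH3CN cis.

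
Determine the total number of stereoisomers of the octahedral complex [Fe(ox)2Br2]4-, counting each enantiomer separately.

3

Each ox is bidentate and must span two cis positions.
There are 2 geometric isomers: Br trans; Br cis (chiral).
One of these lacks any improper symmetry element and so occurs as an enantiomeric pair, giving 2 + 1 = 3 stereoisomers in total.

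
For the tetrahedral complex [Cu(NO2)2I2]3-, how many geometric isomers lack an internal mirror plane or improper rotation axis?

In a tetrahedral complex all four positions are equivalent and every pair of ligands is adjacent — there is no cis/trans distinction.
Only one geometric arrangement is possible.

0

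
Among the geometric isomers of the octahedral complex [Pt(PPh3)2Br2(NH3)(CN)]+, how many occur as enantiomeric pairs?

An octahedron has six vertices in three trans pairs; every non-trans pair is cis.
There are 6 geometric isomers: PPh3 trans, Br trans; PPh3 cis, Br trans; PPh3 trans, Br cis; PPh3 cis, Br cis (3 arrangements, 2 chiral).
Of these, 2 lack any improper symmetry element and so occur as enantiomeric pairs, giving 6 + 2 = 8 stereoisomers in total.

2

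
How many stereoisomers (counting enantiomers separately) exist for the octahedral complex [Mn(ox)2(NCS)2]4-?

An octahedron has six vertices in three trans pairs; every non-trans pair is cis.
Each ox is bidentate and must span two cis positions.
Systematic placement gives 2 geometric isomers: NCS trans; NCS cis (chiral).
One of these lacks any improper symmetry element and so occurs as an enantiomeric pair, giving 2 + 1 = 3 stereoisomers in total.

3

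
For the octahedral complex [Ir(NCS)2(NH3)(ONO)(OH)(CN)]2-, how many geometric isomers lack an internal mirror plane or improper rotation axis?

In an octahedral complex each vertex has one trans partner and four cis neighbours.
Placing the ligands in turn and identifying arrangements related by rotation or reflection leaves 9 distinct geometric isomers.
Of these, 6 lack any improper symmetry element and so occur as enantiomeric pairs, giving 9 + 6 = 15 stereoisomers in total.

6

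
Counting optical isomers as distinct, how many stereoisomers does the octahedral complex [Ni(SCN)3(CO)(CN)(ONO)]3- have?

The six octahedral sites form three mutually perpendicular trans pairs.
There are 4 geometric isomers: SCN mer (3 arrangements); SCN fac (chiral).
One of these lacks any improper symmetry element and so occurs as an enantiomeric pair, giving 4 + 1 = 5 stereoisomers in total.

5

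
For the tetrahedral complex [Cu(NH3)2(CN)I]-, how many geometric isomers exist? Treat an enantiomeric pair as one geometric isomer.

1

In a tetrahedral complex all four positions are equivalent and every pair of ligands is adjacent — there is no cis/trans distinction.
Only one geometric arrangement is possible.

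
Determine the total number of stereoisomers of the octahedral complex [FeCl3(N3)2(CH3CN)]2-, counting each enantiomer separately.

3

The six octahedral sites form three mutually perpendicular trans pairs.
There are 3 geometric isomers: Cl mer, N3 trans; Cl fac, N3 cis; Cl mer, N3 cis.
Each arrangement has an internal mirror plane or centre of symmetry, so none is chiral.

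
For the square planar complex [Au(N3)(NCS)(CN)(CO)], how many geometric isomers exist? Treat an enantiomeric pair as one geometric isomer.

Working through the distinct placements yields 3 geometric isomers: (CN/N3 trans, CO/NCS trans); (CN/NCS trans, CO/N3 trans); (CN/CO trans, N3/NCS trans).

3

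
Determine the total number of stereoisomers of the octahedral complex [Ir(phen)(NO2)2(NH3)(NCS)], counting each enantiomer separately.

6

An octahedron has six vertices in three trans pairs; every non-trans pair is cis.
Each phen is bidentate and must span two cis positions.
Working through the distinct placements yields 4 geometric isomers: NO2 cis (3 arrangements, 2 chiral); NO2 trans.
Of these, 2 lack any improper symmetry element and so occur as enantiomeric pairs, giving 4 + 2 = 6 stereoisomers in total.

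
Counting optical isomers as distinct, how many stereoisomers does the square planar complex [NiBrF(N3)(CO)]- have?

A square has two trans pairs of vertices; adjacent vertices are cis.
The distinct arrangements are (3 in all): (Br/F trans, CO/N3 trans); (Br/N3 trans, CO/F trans); (Br/CO trans, F/N3 trans).
Each arrangement has an internal mirror plane or centre of symmetry, so none is chiral.

3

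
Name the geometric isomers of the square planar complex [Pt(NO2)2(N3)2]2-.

In a square planar complex each vertex has one trans partner and two cis neighbours.
There are 2 geometric isomers: NO2 cis; NO2 trans.

cis and trans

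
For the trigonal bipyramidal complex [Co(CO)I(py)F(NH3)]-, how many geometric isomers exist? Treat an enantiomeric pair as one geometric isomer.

10

Exhaustive case analysis gives 10 geometric isomers.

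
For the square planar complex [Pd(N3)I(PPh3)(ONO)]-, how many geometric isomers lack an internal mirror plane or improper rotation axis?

0

There are 3 geometric isomers: (I/ONO trans, N3/PPh3 trans); (I/PPh3 trans, N3/ONO trans); (I/N3 trans, ONO/PPh3 trans).
Each arrangement has an internal mirror plane or centre of symmetry, so none is chiral.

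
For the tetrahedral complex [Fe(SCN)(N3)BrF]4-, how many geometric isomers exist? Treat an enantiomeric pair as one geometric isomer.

1

In a tetrahedral complex all four positions are equivalent and every pair of ligands is adjacent — there is no cis/trans distinction.
Only one geometric arrangement is possible; it has no improper symmetry element, so it exists as a pair of enantiomers (2 stereoisomers).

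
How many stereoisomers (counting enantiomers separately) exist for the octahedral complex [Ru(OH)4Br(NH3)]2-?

The distinct arrangements are (2 in all): Br and NH3 mutually trans; Br and NH3 mutually cis.
Each arrangement has an internal mirror plane or centre of symmetry, so none is chiral.

2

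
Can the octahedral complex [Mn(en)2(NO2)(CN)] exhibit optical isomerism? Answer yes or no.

yes

In an octahedral complex each vertex has one trans partner and four cis neighbours.
Each en is bidentate and must span two cis positions.
Working through the distinct placements yields 2 geometric isomers: NO2 and CN mutually trans; NO2 and CN mutually cis (chiral).
One of these lacks any improper symmetry element and so occurs as an enantiomeric pair, giving 2 + 1 = 3 stereoisomers in total.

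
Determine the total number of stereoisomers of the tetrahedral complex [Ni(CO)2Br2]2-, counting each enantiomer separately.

1

All four vertices of a tetrahedron are equivalent and mutually adjacent, so cis/trans isomerism cannot arise.
Only one geometric arrangement is possible.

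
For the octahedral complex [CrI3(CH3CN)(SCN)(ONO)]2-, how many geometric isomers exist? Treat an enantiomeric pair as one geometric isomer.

Working through the distinct placements yields 4 geometric isomers: I mer (3 arrangements); I fac (chiral).

4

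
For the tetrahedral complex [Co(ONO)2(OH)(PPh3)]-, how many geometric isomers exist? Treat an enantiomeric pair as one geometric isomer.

1

Only one geometric arrangement is possible.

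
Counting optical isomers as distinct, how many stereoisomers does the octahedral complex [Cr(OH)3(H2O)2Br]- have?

3

In an octahedral complex each vertex has one trans partner and four cis neighbours.
Systematic placement gives 3 geometric isomers: OH mer, H2O cis; OH mer, H2O trans; OH fac, H2O cis.
Each arrangement has an internal mirror plane or centre of symmetry, so none is chiral.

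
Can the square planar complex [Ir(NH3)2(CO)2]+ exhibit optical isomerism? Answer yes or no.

no

In a square planar complex each vertex has one trans partner and two cis neighbours.
There are 2 geometric isomers: NH3 cis; NH3 trans.
Each arrangement has an internal mirror plane or centre of symmetry, so none is chiral.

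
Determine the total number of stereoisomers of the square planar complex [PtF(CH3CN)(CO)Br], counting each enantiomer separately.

In a square planar complex each vertex has one trans partner and two cis neighbours.
Working through the distinct placements yields 3 geometric isomers: (Br/CO trans, CH3CN/F trans); (Br/F trans, CH3CN/CO trans); (Br/CH3CN trans, CO/F trans).
Each arrangement has an internal mirror plane or centre of symmetry, so none is chiral.

3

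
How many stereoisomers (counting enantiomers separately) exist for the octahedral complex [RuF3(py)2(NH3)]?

In an octahedral complex each vertex has one trans partner and four cis neighbours.
Working through the distinct placements yields 3 geometric isomers: F mer, py trans; F mer, py cis; F fac, py cis.
Each arrangement has an internal mirror plane or centre of symmetry, so none is chiral.

3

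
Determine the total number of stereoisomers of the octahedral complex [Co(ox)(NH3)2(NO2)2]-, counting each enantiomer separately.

Each ox is bidentate and must span two cis positions.
The distinct arrangements are (3 in all): NH3 trans, NO2 cis; NH3 cis, NO2 cis (chiral); NH3 cis, NO2 trans.
One of these lacks any improper symmetry element and so occurs as an enantiomeric pair, giving 3 + 1 = 4 stereoisomers in total.

4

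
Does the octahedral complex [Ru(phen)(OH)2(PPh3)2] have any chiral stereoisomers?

yes

The six octahedral sites form three mutually perpendicular trans pairs.
Each phen is bidentate and must span two cis positions.
The distinct arrangements are (3 in all): OH trans, PPh3 cis; OH cis, PPh3 cis (chiral); OH cis, PPh3 trans.
One of these lacks any improper symmetry element and so occurs as an enantiomeric pair, giving 3 + 1 = 4 stereoisomers in total.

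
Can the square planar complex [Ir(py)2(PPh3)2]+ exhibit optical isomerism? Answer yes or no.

A square has two trans pairs of vertices; adjacent vertices are cis.
The distinct arrangements are (2 in all): py cis; py trans.
Each arrangement has an internal mirror plane or centre of symmetry, so none is chiral.

no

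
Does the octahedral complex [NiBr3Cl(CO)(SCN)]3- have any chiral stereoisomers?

yes

In an octahedral complex each vertex has one trans partner and four cis neighbours.
There are 4 geometric isomers: Br mer (3 arrangements); Br fac (chiral).
One of these lacks any improper symmetry element and so occurs as an enantiomeric pair, giving 4 + 1 = 5 stereoisomers in total.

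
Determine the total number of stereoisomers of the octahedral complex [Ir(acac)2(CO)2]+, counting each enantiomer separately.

3

In an octahedral complex each vertex has one trans partner and four cis neighbours.
Each acac is bidentate and must span two cis positions.
The distinct arrangements are (2 in all): CO trans; CO cis (chiral).
One of these lacks any improper symmetry element and so occurs as an enantiomeric pair, giving 2 + 1 = 3 stereoisomers in total.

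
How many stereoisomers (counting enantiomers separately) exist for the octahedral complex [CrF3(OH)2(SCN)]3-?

3

In an octahedral complex each vertex has one trans partner and four cis neighbours.
The distinct arrangements are (3 in all): F mer, OH cis; F mer, OH trans; F fac, OH cis.
Each arrangement has an internal mirror plane or centre of symmetry, so none is chiral.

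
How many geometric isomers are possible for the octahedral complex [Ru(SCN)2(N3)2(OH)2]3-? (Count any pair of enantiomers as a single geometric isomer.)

5

In an octahedral complex each vertex has one trans partner and four cis neighbours.
There are 5 geometric isomers: SCN trans, N3 trans, OH trans; SCN cis, N3 trans, OH cis; SCN trans, N3 cis, OH cis; SCN cis, N3 cis, OH cis (chiral); SCN cis, N3 cis, OH trans.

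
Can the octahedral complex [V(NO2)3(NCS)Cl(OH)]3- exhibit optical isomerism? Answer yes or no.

In an octahedral complex each vertex has one trans partner and four cis neighbours.
There are 4 geometric isomers: NO2 mer (3 arrangements); NO2 fac (chiral).
One of these lacks any improper symmetry element and so occurs as an enantiomeric pair, giving 4 + 1 = 5 stereoisomers in total.

yes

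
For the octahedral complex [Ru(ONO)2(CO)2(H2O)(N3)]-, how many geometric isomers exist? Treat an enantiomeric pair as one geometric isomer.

6

In an octahedral complex each vertex has one trans partner and four cis neighbours.
There are 6 geometric isomers: ONO trans, CO trans; ONO cis, CO trans; ONO trans, CO cis; ONO cis, CO cis (3 arrangements, 2 chiral).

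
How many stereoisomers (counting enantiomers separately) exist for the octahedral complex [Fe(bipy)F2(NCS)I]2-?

6

In an octahedral complex each vertex has one trans partner and four cis neighbours.
Each bipy is bidentate and must span two cis positions.
There are 4 geometric isomers: F trans; F cis (3 arrangements, 2 chiral).
Of these, 2 lack any improper symmetry element and so occur as enantiomeric pairs, giving 4 + 2 = 6 stereoisomers in total.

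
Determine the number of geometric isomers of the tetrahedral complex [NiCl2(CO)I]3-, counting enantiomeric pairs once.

1

All four vertices of a tetrahedron are equivalent and mutually adjacent, so cis/trans isomerism cannot arise.
Only one geometric arrangement is possible.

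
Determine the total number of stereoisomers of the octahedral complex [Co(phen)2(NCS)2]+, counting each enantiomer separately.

An octahedron has six vertices in three trans pairs; every non-trans pair is cis.
Each phen is bidentate and must span two cis positions.
Working through the distinct placements yields 2 geometric isomers: NCS trans; NCS cis (chiral).
One of these lacks any improper symmetry element and so occurs as an enantiomeric pair, giving 2 + 1 = 3 stereoisomers in total.

3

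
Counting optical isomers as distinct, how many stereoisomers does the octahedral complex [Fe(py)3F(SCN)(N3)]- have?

5

The six octahedral sites form three mutually perpendicular trans pairs.
The distinct arrangements are (4 in all): py mer (3 arrangements); py fac (chiral).
One of these lacks any improper symmetry element and so occurs as an enantiomeric pair, giving 4 + 1 = 5 stereoisomers in total.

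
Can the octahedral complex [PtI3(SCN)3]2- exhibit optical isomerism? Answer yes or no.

no

The six octahedral sites form three mutually perpendicular trans pairs.
Systematic placement gives 2 geometric isomers: I mer; I fac.
Each arrangement has an internal mirror plane or centre of symmetry, so none is chiral.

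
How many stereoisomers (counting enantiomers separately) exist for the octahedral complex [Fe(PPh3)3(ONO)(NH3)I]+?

Working through the distinct placements yields 4 geometric isomers: PPh3 mer (3 arrangements); PPh3 fac (chiral).
One of these lacks any improper symmetry element and so occurs as an enantiomeric pair, giving 4 + 1 = 5 stereoisomers in total.

5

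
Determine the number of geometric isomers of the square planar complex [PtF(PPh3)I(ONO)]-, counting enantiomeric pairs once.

3

In a square planar complex each vertex has one trans partner and two cis neighbours.
Working through the distinct placements yields 3 geometric isomers: (F/ONO trans, I/PPh3 trans); (F/PPh3 trans, I/ONO trans); (F/I trans, ONO/PPh3 trans).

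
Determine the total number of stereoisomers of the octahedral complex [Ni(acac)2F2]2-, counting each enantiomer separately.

3

In an octahedral complex each vertex has one trans partner and four cis neighbours.
Each acac is bidentate and must span two cis positions.
There are 2 geometric isomers: F trans; F cis (chiral).
One of these lacks any improper symmetry element and so occurs as an enantiomeric pair, giving 2 + 1 = 3 stereoisomers in total.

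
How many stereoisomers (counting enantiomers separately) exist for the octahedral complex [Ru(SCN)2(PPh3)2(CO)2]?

6

Systematic placement gives 5 geometric isomers: SCN trans, PPh3 trans, CO trans; SCN cis, PPh3 cis, CO trans; SCN trans, PPh3 cis, CO cis; SCN cis, PPh3 cis, CO cis (chiral); SCN cis, PPh3 trans, CO cis.
One of these lacks any improper symmetry element and so occurs as an enantiomeric pair, giving 5 + 1 = 6 stereoisomers in total.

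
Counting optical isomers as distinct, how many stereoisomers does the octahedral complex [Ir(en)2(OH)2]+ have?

3

Each en is bidentate and must span two cis positions.
The distinct arrangements are (2 in all): OH trans; OH cis (chiral).
One of these lacks any improper symmetry element and so occurs as an enantiomeric pair, giving 2 + 1 = 3 stereoisomers in total.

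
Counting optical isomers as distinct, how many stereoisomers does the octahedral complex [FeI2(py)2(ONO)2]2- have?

The six octahedral sites form three mutually perpendicular trans pairs.
Systematic placement gives 5 geometric isomers: I trans, py trans, ONO trans; I trans, py cis, ONO cis; I cis, py trans, ONO cis; I cis, py cis, ONO cis (chiral); I cis, py cis, ONO trans.
One of these lacks any improper symmetry element and so occurs as an enantiomeric pair, giving 5 + 1 = 6 stereoisomers in total.

6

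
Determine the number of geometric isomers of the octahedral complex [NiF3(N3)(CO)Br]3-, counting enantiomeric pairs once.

4

The six octahedral sites form three mutually perpendicular trans pairs.
Systematic placement gives 4 geometric isomers: F mer (3 arrangements); F fac (chiral).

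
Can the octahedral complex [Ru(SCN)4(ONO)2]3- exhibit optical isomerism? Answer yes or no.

no

An octahedron has six vertices in three trans pairs; every non-trans pair is cis.
The distinct arrangements are (2 in all): ONO trans; ONO cis.
Each arrangement has an internal mirror plane or centre of symmetry, so none is chiral.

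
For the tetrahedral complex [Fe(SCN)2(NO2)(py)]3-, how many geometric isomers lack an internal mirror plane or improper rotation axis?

0

Only one geometric arrangement is possible.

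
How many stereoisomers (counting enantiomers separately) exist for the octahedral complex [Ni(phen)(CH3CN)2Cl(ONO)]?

The six octahedral sites form three mutually perpendicular trans pairs.
Each phen is bidentate and must span two cis positions.
Working through the distinct placements yields 4 geometric isomers: CH3CN trans; CH3CN cis (3 arrangements, 2 chiral).
Of these, 2 lack any improper symmetry element and so occur as enantiomeric pairs, giving 4 + 2 = 6 stereoisomers in total.

6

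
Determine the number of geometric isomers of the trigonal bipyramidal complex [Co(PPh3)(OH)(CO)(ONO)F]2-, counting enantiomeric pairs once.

10

Exhaustive case analysis gives 10 geometric isomers.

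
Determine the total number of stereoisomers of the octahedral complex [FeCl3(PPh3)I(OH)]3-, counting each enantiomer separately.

5

The distinct arrangements are (4 in all): Cl mer (3 arrangements); Cl fac (chiral).
One of these lacks any improper symmetry element and so occurs as an enantiomeric pair, giving 4 + 1 = 5 stereoisomers in total.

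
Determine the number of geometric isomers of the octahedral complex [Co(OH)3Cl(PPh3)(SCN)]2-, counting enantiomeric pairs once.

The six octahedral sites form three mutually perpendicular trans pairs.
The distinct arrangements are (4 in all): OH mer (3 arrangements); OH fac (chiral).

4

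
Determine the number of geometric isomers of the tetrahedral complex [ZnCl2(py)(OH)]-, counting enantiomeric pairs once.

In a tetrahedral complex all four positions are equivalent and every pair of ligands is adjacent — there is no cis/trans distinction.
Only one geometric arrangement is possible.

1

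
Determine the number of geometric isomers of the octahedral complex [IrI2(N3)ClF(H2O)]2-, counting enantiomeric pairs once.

The six octahedral sites form three mutually perpendicular trans pairs.
Placing the ligands in turn and identifying arrangements related by rotation or reflection leaves 9 distinct geometric isomers.

9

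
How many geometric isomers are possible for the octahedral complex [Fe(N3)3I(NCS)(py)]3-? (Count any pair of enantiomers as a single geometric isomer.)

The six octahedral sites form three mutually perpendicular trans pairs.
Working through the distinct placements yields 4 geometric isomers: N3 mer (3 arrangements); N3 fac (chiral).

4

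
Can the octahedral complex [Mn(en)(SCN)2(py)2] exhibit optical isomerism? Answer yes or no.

The six octahedral sites form three mutually perpendicular trans pairs.
Each en is bidentate and must span two cis positions.
There are 3 geometric isomers: SCN trans, py cis; SCN cis, py trans; SCN cis, py cis (chiral).
One of these lacks any improper symmetry element and so occurs as an enantiomeric pair, giving 3 + 1 = 4 stereoisomers in total.

yes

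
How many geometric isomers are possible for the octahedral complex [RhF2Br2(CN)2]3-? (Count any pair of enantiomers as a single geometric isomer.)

An octahedron has six vertices in three trans pairs; every non-trans pair is cis.
The distinct arrangements are (5 in all): F trans, Br trans, CN trans; F cis, Br trans, CN cis; F trans, Br cis, CN cis; F cis, Br cis, CN cis (chiral); F cis, Br cis, CN trans.

5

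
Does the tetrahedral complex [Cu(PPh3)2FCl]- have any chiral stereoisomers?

All four vertices of a tetrahedron are equivalent and mutually adjacent, so cis/trans isomerism cannot arise.
Only one geometric arrangement is possible.

no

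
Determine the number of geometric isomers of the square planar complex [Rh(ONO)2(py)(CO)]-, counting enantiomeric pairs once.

A square has two trans pairs of vertices; adjacent vertices are cis.
Systematic placement gives 2 geometric isomers: ONO cis; ONO trans.

2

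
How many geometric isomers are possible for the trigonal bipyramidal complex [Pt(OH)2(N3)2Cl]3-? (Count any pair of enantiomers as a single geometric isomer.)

A trigonal bipyramid has two axial and three equatorial sites, which are chemically inequivalent.
Exhaustive case analysis gives 5 geometric isomers.

5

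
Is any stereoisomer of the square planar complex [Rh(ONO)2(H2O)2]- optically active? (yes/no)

no

In a square planar complex each vertex has one trans partner and two cis neighbours.
Working through the distinct placements yields 2 geometric isomers: ONO cis; ONO trans.
Each arrangement has an internal mirror plane or centre of symmetry, so none is chiral.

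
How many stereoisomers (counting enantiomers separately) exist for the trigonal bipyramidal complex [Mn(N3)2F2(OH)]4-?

In a trigonal bipyramid the two axial positions differ from the three equatorial ones.
Exhaustive case analysis gives 5 geometric isomers.
One of these lacks any improper symmetry element and so occurs as an enantiomeric pair, giving 5 + 1 = 6 stereoisomers in total.

6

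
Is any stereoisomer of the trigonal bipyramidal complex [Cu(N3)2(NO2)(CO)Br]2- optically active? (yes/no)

Exhaustive case analysis gives 7 geometric isomers.
Of these, 3 lack any improper symmetry element and so occur as enantiomeric pairs, giving 7 + 3 = 10 stereoisomers in total.

yes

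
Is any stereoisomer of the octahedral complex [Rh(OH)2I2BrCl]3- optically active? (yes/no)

yes

An octahedron has six vertices in three trans pairs; every non-trans pair is cis.
Working through the distinct placements yields 6 geometric isomers: OH trans, I trans; OH cis, I cis (3 arrangements, 2 chiral); OH trans, I cis; OH cis, I trans.
Of these, 2 lack any improper symmetry element and so occur as enantiomeric pairs, giving 6 + 2 = 8 stereoisomers in total.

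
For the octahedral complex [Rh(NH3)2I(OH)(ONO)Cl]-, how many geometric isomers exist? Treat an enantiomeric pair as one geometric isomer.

In an octahedral complex each vertex has one trans partner and four cis neighbours.
Exhaustive case analysis gives 9 geometric isomers.

9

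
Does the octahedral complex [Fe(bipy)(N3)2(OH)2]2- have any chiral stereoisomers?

In an octahedral complex each vertex has one trans partner and four cis neighbours.
Each bipy is bidentate and must span two cis positions.
Working through the distinct placements yields 3 geometric isomers: N3 trans, OH cis; N3 cis, OH cis (chiral); N3 cis, OH trans.
One of these lacks any improper symmetry element and so occurs as an enantiomeric pair, giving 3 + 1 = 4 stereoisomers in total.

yes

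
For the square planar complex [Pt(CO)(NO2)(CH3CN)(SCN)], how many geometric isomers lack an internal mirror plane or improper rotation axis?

0

A square has two trans pairs of vertices; adjacent vertices are cis.
Systematic placement gives 3 geometric isomers: (CH3CN/NO2 trans, CO/SCN trans); (CH3CN/SCN trans, CO/NO2 trans); (CH3CN/CO trans, NO2/SCN trans).
Each arrangement has an internal mirror plane or centre of symmetry, so none is chiral.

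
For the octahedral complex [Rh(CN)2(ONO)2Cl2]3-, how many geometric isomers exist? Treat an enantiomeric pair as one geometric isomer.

5

The distinct arrangements are (5 in all): CN trans, ONO trans, Cl trans; CN trans, ONO cis, Cl cis; CN cis, ONO trans, Cl cis; CN cis, ONO cis, Cl cis (chiral); CN cis, ONO cis, Cl trans.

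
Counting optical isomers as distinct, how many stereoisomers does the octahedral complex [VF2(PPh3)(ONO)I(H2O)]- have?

The six octahedral sites form three mutually perpendicular trans pairs.
Exhaustive case analysis gives 9 geometric isomers.
Of these, 6 lack any improper symmetry element and so occur as enantiomeric pairs, giving 9 + 6 = 15 stereoisomers in total.

15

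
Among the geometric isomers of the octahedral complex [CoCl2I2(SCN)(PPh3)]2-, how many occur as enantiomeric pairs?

2

The six octahedral sites form three mutually perpendicular trans pairs.
There are 6 geometric isomers: Cl trans, I trans; Cl trans, I cis; Cl cis, I cis (3 arrangements, 2 chiral); Cl cis, I trans.
Of these, 2 lack any improper symmetry element and so occur as enantiomeric pairs, giving 6 + 2 = 8 stereoisomers in total.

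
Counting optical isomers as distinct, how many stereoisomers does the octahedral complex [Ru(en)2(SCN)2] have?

The six octahedral sites form three mutually perpendicular trans pairs.
Each en is bidentate and must span two cis positions.
The distinct arrangements are (2 in all): SCN trans; SCN cis (chiral).
One of these lacks any improper symmetry element and so occurs as an enantiomeric pair, giving 2 + 1 = 3 stereoisomers in total.

3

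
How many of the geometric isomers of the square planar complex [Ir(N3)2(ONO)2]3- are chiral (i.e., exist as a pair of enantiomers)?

0

In a square planar complex each vertex has one trans partner and two cis neighbours.
The distinct arrangements are (2 in all): N3 cis; N3 trans.
Each arrangement has an internal mirror plane or centre of symmetry, so none is chiral.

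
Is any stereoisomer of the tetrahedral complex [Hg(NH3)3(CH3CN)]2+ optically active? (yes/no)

In a tetrahedral complex all four positions are equivalent and every pair of ligands is adjacent — there is no cis/trans distinction.
Only one geometric arrangement is possible.

no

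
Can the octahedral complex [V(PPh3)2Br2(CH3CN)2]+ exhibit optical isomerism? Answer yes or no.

In an octahedral complex each vertex has one trans partner and four cis neighbours.
There are 5 geometric isomers: PPh3 trans, Br trans, CH3CN trans; PPh3 cis, Br trans, CH3CN cis; PPh3 trans, Br cis, CH3CN cis; PPh3 cis, Br cis, CH3CN cis (chiral); PPh3 cis, Br cis, CH3CN trans.
One of these lacks any improper symmetry element and so occurs as an enantiomeric pair, giving 5 + 1 = 6 stereoisomers in total.

yes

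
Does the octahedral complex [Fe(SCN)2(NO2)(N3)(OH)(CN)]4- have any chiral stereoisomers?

yes

In an octahedral complex each vertex has one trans partner and four cis neighbours.
Placing the ligands in turn and identifying arrangements related by rotation or reflection leaves 9 distinct geometric isomers.
Of these, 6 lack any improper symmetry element and so occur as enantiomeric pairs, giving 9 + 6 = 15 stereoisomers in total.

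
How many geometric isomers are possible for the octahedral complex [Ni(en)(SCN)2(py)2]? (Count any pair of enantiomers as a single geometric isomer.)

3

Each en is bidentate and must span two cis positions.
Working through the distinct placements yields 3 geometric isomers: SCN trans, py cis; SCN cis, py trans; SCN cis, py cis (chiral).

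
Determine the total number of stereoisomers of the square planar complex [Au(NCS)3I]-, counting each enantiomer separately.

In a square planar complex each vertex has one trans partner and two cis neighbours.
Only one geometric arrangement is possible.

1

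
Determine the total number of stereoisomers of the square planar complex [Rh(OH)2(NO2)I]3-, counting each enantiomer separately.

There are 2 geometric isomers: OH cis; OH trans.
Each arrangement has an internal mirror plane or centre of symmetry, so none is chiral.

2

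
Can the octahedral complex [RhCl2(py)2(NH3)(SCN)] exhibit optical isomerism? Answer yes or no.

The six octahedral sites form three mutually perpendicular trans pairs.
Systematic placement gives 6 geometric isomers: Cl trans, py trans; Cl trans, py cis; Cl cis, py trans; Cl cis, py cis (3 arrangements, 2 chiral).
Of these, 2 lack any improper symmetry element and so occur as enantiomeric pairs, giving 6 + 2 = 8 stereoisomers in total.

yes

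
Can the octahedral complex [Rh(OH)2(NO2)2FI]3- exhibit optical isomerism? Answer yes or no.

Working through the distinct placements yields 6 geometric isomers: OH trans, NO2 trans; OH cis, NO2 cis (3 arrangements, 2 chiral); OH trans, NO2 cis; OH cis, NO2 trans.
Of these, 2 lack any improper symmetry element and so occur as enantiomeric pairs, giving 6 + 2 = 8 stereoisomers in total.

yes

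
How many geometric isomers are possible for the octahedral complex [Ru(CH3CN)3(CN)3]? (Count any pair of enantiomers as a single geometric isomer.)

2

An octahedron has six vertices in three trans pairs; every non-trans pair is cis.
Working through the distinct placements yields 2 geometric isomers: CH3CN mer; CH3CN fac.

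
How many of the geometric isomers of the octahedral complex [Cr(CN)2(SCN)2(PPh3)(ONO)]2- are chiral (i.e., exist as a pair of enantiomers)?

2

An octahedron has six vertices in three trans pairs; every non-trans pair is cis.
Working through the distinct placements yields 6 geometric isomers: CN trans, SCN trans; CN trans, SCN cis; CN cis, SCN trans; CN cis, SCN cis (3 arrangements, 2 chiral).
Of these, 2 lack any improper symmetry element and so occur as enantiomeric pairs, giving 6 + 2 = 8 stereoisomers in total.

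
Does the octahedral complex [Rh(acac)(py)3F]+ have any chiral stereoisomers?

An octahedron has six vertices in three trans pairs; every non-trans pair is cis.
Each acac is bidentate and must span two cis positions.
Working through the distinct placements yields 2 geometric isomers: py mer; py fac.
Each arrangement has an internal mirror plane or centre of symmetry, so none is chiral.

no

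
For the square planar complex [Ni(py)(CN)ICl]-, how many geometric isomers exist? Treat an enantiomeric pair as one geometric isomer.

3

In a square planar complex each vertex has one trans partner and two cis neighbours.
Systematic placement gives 3 geometric isomers: (CN/I trans, Cl/py trans); (CN/py trans, Cl/I trans); (CN/Cl trans, I/py trans).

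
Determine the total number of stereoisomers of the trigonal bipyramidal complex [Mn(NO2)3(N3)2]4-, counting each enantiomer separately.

3

A trigonal bipyramid has two axial and three equatorial sites, which are chemically inequivalent.
Working through the distinct placements yields 3 geometric isomers: N3 both axial; N3 one axial, one equatorial; N3 both equatorial.
Each arrangement has an internal mirror plane or centre of symmetry, so none is chiral.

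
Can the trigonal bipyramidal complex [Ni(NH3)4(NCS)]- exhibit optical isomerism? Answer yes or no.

A trigonal bipyramid has two axial and three equatorial sites, which are chemically inequivalent.
Working through the distinct placements yields 2 geometric isomers: NCS axial; NCS equatorial.
Each arrangement has an internal mirror plane or centre of symmetry, so none is chiral.

no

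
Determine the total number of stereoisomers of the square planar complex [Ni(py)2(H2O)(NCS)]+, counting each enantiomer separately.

2

In a square planar complex each vertex has one trans partner and two cis neighbours.
The distinct arrangements are (2 in all): py cis; py trans.
Each arrangement has an internal mirror plane or centre of symmetry, so none is chiral.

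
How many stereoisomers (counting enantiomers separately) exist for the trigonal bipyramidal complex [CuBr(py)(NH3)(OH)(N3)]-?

20

A trigonal bipyramid has two axial and three equatorial sites, which are chemically inequivalent.
Exhaustive case analysis gives 10 geometric isomers.
Of these, 10 lack any improper symmetry element and so occur as enantiomeric pairs, giving 10 + 10 = 20 stereoisomers in total.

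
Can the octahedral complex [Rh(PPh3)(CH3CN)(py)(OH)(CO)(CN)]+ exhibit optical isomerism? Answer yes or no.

In an octahedral complex each vertex has one trans partner and four cis neighbours.
Exhaustive case analysis gives 15 geometric isomers.
Of these, 15 lack any improper symmetry element and so occur as enantiomeric pairs, giving 15 + 15 = 30 stereoisomers in total.

yes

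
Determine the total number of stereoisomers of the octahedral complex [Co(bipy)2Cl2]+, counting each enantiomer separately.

In an octahedral complex each vertex has one trans partner and four cis neighbours.
Each bipy is bidentate and must span two cis positions.
The distinct arrangements are (2 in all): Cl trans; Cl cis (chiral).
One of these lacks any improper symmetry element and so occurs as an enantiomeric pair, giving 2 + 1 = 3 stereoisomers in total.

3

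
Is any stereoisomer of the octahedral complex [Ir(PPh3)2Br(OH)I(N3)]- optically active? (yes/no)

yes

An octahedron has six vertices in three trans pairs; every non-trans pair is cis.
Exhaustive case analysis gives 9 geometric isomers.
Of these, 6 lack any improper symmetry element and so occur as enantiomeric pairs, giving 9 + 6 = 15 stereoisomers in total.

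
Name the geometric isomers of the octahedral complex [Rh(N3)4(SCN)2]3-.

cis and trans

There are 2 geometric isomers: SCN trans; SCN cis.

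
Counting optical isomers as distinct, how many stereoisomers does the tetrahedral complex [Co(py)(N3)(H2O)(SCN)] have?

2

Only one geometric arrangement is possible; it has no improper symmetry element, so it exists as a pair of enantiomers (2 stereoisomers).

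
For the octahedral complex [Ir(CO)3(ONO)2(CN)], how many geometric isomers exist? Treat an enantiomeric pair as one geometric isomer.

3

There are 3 geometric isomers: CO mer, ONO trans; CO fac, ONO cis; CO mer, ONO cis.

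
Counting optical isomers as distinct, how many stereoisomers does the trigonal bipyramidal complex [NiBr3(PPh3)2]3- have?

A trigonal bipyramid has two axial and three equatorial sites, which are chemically inequivalent.
There are 3 geometric isomers: PPh3 both equatorial; PPh3 one axial, one equatorial; PPh3 both axial.
Each arrangement has an internal mirror plane or centre of symmetry, so none is chiral.

3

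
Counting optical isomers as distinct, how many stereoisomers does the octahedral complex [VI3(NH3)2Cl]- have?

3

An octahedron has six vertices in three trans pairs; every non-trans pair is cis.
Working through the distinct placements yields 3 geometric isomers: I mer, NH3 trans; I fac, NH3 cis; I mer, NH3 cis.
Each arrangement has an internal mirror plane or centre of symmetry, so none is chiral.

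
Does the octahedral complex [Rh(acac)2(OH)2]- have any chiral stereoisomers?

The six octahedral sites form three mutually perpendicular trans pairs.
Each acac is bidentate and must span two cis positions.
There are 2 geometric isomers: OH trans; OH cis (chiral).
One of these lacks any improper symmetry element and so occurs as an enantiomeric pair, giving 2 + 1 = 3 stereoisomers in total.

yes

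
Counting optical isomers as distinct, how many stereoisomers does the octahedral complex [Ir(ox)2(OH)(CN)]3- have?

Each ox is bidentate and must span two cis positions.
The distinct arrangements are (2 in all): OH and CN mutually trans; OH and CN mutually cis (chiral).
One of these lacks any improper symmetry element and so occurs as an enantiomeric pair, giving 2 + 1 = 3 stereoisomers in total.

3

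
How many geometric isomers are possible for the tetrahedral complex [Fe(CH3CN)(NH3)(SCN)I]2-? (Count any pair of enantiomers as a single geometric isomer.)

1

Only one geometric arrangement is possible; it has no improper symmetry element, so it exists as a pair of enantiomers (2 stereoisomers).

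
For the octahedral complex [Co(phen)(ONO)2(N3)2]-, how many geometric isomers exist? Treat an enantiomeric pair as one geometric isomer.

3

The six octahedral sites form three mutually perpendicular trans pairs.
Each phen is bidentate and must span two cis positions.
The distinct arrangements are (3 in all): ONO cis, N3 trans; ONO cis, N3 cis (chiral); ONO trans, N3 cis.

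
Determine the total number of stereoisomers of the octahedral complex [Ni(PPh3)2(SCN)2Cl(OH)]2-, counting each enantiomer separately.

8

In an octahedral complex each vertex has one trans partner and four cis neighbours.
Systematic placement gives 6 geometric isomers: PPh3 trans, SCN trans; PPh3 cis, SCN cis (3 arrangements, 2 chiral); PPh3 cis, SCN trans; PPh3 trans, SCN cis.
Of these, 2 lack any improper symmetry element and so occur as enantiomeric pairs, giving 6 + 2 = 8 stereoisomers in total.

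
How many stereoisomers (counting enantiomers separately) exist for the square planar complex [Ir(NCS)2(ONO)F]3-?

A square has two trans pairs of vertices; adjacent vertices are cis.
There are 2 geometric isomers: NCS cis; NCS trans.
Each arrangement has an internal mirror plane or centre of symmetry, so none is chiral.

2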